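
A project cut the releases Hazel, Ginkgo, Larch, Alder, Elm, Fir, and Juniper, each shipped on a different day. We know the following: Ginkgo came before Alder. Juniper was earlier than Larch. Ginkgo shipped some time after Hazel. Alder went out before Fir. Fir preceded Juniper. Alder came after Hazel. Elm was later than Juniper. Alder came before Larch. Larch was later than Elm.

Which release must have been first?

Hazel

Hazel has a chain of constraints placing it before every other release, so Hazel must be first.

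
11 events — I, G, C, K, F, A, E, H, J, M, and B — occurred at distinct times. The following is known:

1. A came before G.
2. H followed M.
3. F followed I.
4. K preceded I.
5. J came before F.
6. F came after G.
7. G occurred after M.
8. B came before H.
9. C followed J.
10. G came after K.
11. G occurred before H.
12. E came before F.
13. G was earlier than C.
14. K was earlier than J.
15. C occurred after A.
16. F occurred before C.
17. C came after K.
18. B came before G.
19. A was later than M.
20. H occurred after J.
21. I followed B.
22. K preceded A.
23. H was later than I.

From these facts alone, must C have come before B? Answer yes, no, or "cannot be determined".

no

Tracing the constraints gives B → G → C, so B must come before C.
That means C cannot be before B.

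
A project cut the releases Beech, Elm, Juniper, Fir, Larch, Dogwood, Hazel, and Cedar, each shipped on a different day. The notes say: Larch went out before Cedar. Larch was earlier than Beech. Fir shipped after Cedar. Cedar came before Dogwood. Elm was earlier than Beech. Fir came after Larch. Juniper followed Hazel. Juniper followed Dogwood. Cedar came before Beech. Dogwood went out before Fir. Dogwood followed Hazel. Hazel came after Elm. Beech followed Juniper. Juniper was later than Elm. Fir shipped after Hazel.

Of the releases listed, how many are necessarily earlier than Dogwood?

Directly stated before Dogwood: Cedar and Hazel.
Elm reaches Dogwood via Elm → Hazel → Dogwood.
Larch reaches Dogwood via Larch → Cedar → Dogwood.
That's Cedar, Elm, Hazel, and Larch — 4 in all.

4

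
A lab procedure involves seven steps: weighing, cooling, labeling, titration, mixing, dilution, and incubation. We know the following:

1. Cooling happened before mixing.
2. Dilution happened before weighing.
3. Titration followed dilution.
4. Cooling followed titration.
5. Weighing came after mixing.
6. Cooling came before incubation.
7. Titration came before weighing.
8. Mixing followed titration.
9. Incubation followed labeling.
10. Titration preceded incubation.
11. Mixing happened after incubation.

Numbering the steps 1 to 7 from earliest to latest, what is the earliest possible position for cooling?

Dilution and titration must both come before cooling — 2 forced predecessors.
Nothing else is forced ahead of cooling, so its earliest slot is position 2 + 1 = 3.

3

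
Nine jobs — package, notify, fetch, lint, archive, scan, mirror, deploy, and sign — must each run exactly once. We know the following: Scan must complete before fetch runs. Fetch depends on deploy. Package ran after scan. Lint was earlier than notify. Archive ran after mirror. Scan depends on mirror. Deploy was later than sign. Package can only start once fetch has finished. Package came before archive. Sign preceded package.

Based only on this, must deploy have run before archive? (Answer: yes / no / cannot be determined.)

yes

Chain the constraints: deploy → fetch → package → archive. Each link is directly stated, so deploy comes before archive.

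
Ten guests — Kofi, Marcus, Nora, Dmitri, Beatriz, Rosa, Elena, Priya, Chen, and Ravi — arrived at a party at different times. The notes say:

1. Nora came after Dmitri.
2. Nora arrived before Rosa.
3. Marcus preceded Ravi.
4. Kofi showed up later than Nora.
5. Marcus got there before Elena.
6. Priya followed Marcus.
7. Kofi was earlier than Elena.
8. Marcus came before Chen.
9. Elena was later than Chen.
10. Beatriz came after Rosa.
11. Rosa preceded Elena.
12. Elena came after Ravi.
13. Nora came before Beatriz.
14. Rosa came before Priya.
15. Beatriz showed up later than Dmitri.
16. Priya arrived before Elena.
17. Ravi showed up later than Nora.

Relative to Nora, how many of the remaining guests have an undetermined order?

Forced before Nora: Dmitri; forced after Nora: Beatriz, Elena, Kofi, Priya, Ravi, and Rosa.
That leaves Chen and Marcus with no forced order relative to Nora — 2.

2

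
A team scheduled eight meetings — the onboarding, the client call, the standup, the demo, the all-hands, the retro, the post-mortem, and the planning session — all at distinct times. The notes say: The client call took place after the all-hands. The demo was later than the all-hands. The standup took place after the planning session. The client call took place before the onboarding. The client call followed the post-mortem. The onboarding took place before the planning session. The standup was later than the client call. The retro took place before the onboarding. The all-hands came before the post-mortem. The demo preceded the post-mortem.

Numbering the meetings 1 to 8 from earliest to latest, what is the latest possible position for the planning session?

The planning session must come before the standup — 1 meeting forced after it.
Everything else can be placed before the planning session in some valid order, so the planning session can sit as late as position 8 − 1 = 7.

7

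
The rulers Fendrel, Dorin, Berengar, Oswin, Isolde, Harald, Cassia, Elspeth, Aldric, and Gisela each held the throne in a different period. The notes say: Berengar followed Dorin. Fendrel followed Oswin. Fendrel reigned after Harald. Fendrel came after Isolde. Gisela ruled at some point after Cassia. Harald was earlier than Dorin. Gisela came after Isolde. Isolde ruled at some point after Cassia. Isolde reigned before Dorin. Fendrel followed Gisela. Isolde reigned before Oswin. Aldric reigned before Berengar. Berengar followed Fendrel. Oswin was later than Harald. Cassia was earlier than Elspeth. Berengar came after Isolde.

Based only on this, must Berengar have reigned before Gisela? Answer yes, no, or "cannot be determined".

no

Tracing the constraints gives Gisela → Fendrel → Berengar, so Gisela must come before Berengar.
That means Berengar cannot be before Gisela.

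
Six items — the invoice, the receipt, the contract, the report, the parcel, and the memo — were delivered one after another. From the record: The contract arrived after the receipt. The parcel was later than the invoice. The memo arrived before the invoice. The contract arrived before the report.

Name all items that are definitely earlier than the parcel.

the invoice, the memo

Directly stated before the parcel: the invoice.
The memo reaches the parcel via the memo → the invoice → the parcel.
No chain forces the contract (or any of the others) ahead of the parcel.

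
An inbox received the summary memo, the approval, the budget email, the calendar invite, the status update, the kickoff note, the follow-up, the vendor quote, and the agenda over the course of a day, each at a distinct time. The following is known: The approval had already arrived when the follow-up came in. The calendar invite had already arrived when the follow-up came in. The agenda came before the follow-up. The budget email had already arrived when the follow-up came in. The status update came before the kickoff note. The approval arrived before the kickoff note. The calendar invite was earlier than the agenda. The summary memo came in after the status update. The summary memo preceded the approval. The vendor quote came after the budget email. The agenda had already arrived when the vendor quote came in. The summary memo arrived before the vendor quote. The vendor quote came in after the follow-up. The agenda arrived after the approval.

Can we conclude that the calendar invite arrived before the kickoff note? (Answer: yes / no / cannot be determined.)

No chain of stated constraints runs from the calendar invite to the kickoff note, and none runs from the kickoff note to the calendar invite either.
So the relative order of the calendar invite and the kickoff note is not fixed by the given facts.

cannot be determined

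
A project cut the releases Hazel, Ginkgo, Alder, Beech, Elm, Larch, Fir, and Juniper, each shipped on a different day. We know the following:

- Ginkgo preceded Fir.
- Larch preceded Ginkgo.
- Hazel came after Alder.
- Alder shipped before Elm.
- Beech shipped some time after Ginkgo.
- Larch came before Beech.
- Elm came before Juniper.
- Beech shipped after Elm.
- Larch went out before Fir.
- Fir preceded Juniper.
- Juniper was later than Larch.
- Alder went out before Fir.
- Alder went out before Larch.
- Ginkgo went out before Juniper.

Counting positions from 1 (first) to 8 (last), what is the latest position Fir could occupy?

Fir must come before Juniper — 1 release forced after it.
Everything else can be placed before Fir in some valid order, so Fir can sit as late as position 8 − 1 = 7.

7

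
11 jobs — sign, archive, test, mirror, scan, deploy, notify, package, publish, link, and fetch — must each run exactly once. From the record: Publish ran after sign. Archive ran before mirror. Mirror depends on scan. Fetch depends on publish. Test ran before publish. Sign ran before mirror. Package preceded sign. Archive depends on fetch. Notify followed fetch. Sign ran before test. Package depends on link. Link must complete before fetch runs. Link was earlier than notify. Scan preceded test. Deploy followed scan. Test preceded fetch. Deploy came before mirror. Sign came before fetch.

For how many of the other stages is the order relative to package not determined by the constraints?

2

Forced before package: link; forced after package: archive, fetch, mirror, notify, publish, sign, and test.
That leaves deploy and scan with no forced order relative to package — 2.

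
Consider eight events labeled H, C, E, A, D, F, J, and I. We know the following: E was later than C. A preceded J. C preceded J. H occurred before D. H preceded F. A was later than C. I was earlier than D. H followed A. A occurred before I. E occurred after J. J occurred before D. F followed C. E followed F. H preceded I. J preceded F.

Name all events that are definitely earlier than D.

Directly stated before D: H, I, and J.
A reaches D via A → I → D.
C reaches D via C → J → D.

A, C, H, I, J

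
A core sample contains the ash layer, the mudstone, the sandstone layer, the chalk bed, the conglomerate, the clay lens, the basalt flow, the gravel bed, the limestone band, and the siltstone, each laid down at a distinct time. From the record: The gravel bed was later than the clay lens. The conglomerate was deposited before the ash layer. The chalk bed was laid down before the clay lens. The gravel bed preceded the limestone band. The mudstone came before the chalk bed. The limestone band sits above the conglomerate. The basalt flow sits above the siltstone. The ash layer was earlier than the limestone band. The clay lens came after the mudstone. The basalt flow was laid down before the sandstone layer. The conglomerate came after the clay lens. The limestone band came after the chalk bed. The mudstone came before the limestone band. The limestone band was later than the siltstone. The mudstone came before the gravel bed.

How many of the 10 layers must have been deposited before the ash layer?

Directly stated before the ash layer: the conglomerate.
The chalk bed reaches the ash layer via the chalk bed → the clay lens → the conglomerate → the ash layer.
The clay lens reaches the ash layer via the clay lens → the conglomerate → the ash layer.
The mudstone reaches the ash layer via the mudstone → the clay lens → the conglomerate → the ash layer.
That's the chalk bed, the clay lens, the conglomerate, and the mudstone — 4 in all.

4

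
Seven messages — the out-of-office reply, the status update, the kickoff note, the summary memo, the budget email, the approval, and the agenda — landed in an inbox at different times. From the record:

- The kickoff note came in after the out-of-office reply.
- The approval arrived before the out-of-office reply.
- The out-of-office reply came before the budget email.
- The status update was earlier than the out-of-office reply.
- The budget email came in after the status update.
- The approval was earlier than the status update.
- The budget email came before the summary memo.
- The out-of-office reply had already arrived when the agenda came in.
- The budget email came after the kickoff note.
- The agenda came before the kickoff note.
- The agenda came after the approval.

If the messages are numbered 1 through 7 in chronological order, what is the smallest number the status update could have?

2

The approval must come before the status update — 1 forced predecessor.
Nothing else is forced ahead of the status update, so its earliest slot is position 1 + 1 = 2.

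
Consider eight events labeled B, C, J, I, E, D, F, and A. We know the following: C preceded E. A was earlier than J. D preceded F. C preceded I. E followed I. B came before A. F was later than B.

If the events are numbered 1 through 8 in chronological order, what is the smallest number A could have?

B must come before A — 1 forced predecessor.
Nothing else is forced ahead of A, so its earliest slot is position 1 + 1 = 2.

2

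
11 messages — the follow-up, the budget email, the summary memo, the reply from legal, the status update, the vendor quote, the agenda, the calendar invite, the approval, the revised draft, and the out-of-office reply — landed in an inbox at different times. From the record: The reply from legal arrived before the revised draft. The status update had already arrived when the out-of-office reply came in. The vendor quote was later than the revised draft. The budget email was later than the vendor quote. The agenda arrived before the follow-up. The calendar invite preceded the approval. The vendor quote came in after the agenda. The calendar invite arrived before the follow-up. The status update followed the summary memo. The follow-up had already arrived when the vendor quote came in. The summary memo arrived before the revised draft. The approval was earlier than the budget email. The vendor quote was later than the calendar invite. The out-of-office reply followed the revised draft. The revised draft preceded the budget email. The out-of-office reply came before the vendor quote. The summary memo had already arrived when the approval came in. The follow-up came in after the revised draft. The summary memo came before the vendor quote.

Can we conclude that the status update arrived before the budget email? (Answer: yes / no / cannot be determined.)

yes

Chain the constraints: the status update → the out-of-office reply → the vendor quote → the budget email. Each link is directly stated, so the status update comes before the budget email.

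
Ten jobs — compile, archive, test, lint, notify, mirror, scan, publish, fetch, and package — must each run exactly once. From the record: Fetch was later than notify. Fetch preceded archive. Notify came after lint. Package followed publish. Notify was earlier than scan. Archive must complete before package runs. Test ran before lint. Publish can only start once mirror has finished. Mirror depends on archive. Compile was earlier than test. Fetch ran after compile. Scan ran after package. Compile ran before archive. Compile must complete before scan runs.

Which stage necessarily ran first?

compile

Compile has a chain of constraints placing it before every other stage, so compile must be first.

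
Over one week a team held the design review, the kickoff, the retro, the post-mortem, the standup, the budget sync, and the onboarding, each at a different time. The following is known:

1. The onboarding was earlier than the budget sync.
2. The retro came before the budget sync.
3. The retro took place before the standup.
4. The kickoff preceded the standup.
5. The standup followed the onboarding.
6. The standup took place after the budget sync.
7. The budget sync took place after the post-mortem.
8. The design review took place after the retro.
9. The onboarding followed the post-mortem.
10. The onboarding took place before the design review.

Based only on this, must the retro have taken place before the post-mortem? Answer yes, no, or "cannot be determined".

No chain of stated constraints runs from the retro to the post-mortem, and none runs from the post-mortem to the retro either.
So the relative order of the retro and the post-mortem is not fixed by the given facts.

cannot be determined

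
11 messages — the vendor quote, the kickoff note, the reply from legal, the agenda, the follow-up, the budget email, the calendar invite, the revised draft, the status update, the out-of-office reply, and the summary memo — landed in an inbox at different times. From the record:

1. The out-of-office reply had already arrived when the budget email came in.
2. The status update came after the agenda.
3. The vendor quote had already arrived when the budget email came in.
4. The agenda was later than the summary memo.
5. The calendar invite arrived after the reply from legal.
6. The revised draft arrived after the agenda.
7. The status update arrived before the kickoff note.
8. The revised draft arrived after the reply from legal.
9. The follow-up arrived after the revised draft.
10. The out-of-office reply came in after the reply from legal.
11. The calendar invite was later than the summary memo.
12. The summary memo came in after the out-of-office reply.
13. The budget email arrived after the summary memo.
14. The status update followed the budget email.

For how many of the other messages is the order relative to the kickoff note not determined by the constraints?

3

Forced before the kickoff note: the agenda, the budget email, the out-of-office reply, the reply from legal, the status update, the summary memo, and the vendor quote.
That leaves the calendar invite, the follow-up, and the revised draft with no forced order relative to the kickoff note — 3.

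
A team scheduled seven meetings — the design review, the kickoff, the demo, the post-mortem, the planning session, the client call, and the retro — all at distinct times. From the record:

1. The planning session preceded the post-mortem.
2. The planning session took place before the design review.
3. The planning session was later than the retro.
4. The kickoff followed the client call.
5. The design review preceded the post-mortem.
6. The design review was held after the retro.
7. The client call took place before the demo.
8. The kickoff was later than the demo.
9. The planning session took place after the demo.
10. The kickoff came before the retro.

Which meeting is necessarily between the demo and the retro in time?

Tracing the constraints gives the demo → the kickoff → the retro, so the kickoff sits after the demo and before the retro.
No other meeting is forced both after the demo and before the retro.

the kickoff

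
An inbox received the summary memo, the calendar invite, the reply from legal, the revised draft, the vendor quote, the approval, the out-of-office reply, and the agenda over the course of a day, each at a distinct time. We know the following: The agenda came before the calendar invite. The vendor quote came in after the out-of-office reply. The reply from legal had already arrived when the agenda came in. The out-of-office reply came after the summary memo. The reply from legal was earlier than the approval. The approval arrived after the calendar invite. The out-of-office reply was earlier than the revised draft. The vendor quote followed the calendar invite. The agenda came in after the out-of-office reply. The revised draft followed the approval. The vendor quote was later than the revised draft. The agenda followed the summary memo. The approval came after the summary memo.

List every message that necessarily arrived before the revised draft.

the agenda, the approval, the calendar invite, the out-of-office reply, the reply from legal, the summary memo

Directly stated before the revised draft: the approval and the out-of-office reply.
The agenda reaches the revised draft via the agenda → the calendar invite → the approval → the revised draft.
The calendar invite reaches the revised draft via the calendar invite → the approval → the revised draft.
The reply from legal reaches the revised draft via the reply from legal → the approval → the revised draft.
Likewise the summary memo reaches the revised draft by chaining the stated constraints.
No chain forces the vendor quote ahead of the revised draft.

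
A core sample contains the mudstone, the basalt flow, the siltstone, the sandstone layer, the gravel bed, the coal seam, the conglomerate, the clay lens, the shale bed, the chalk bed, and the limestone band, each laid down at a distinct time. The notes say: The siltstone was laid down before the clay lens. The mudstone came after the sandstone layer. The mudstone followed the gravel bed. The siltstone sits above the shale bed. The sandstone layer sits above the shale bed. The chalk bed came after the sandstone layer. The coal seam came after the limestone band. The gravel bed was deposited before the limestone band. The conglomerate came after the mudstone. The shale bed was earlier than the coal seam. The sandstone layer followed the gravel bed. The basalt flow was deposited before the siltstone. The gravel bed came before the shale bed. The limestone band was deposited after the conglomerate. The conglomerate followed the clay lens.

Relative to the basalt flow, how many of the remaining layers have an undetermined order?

5

Forced after the basalt flow: the clay lens, the coal seam, the conglomerate, the limestone band, and the siltstone.
That leaves the chalk bed, the gravel bed, the mudstone, the sandstone layer, and the shale bed with no forced order relative to the basalt flow — 5.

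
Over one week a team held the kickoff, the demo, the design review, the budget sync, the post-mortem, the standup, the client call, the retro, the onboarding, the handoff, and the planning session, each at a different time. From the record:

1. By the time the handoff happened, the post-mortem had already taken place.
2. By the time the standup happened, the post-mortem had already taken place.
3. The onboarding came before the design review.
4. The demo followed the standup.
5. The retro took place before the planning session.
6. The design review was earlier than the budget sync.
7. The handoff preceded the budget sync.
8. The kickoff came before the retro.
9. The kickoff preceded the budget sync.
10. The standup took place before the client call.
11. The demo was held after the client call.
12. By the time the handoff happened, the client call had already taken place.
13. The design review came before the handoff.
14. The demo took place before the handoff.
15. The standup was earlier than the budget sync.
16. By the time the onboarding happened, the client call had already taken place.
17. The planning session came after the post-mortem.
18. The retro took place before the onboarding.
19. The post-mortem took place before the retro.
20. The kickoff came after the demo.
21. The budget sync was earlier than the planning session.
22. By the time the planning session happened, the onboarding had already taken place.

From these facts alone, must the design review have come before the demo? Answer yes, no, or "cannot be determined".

Tracing the constraints gives the demo → the kickoff → the retro → the onboarding → the design review, so the demo must come before the design review.
That means the design review cannot be before the demo.

no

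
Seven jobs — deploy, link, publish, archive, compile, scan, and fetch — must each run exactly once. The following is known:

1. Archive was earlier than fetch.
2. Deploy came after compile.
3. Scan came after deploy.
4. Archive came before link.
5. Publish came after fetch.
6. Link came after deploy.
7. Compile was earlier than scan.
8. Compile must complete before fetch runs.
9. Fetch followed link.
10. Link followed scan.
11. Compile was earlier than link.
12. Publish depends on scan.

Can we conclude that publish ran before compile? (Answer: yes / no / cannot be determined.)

Tracing the constraints gives compile → scan → publish, so compile must come before publish.
That means publish cannot be before compile.

no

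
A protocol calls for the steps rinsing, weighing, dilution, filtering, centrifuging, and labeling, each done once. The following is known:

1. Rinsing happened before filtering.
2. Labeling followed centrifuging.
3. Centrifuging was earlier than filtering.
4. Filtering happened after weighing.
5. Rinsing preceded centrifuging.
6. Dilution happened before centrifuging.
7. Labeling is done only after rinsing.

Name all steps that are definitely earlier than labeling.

Directly stated before labeling: centrifuging and rinsing.
Dilution reaches labeling via dilution → centrifuging → labeling.

centrifuging, dilution, rinsing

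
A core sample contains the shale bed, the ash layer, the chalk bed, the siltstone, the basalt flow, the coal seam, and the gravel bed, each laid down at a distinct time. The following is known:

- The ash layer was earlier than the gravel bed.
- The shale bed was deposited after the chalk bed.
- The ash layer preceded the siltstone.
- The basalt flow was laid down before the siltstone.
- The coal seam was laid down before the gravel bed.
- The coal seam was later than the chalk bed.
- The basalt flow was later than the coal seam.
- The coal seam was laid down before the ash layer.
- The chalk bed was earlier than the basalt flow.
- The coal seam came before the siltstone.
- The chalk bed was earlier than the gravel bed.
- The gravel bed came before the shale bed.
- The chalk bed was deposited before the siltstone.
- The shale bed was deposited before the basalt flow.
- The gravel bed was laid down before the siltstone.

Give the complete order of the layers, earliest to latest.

The constraints fix every adjacent pair, so only one ordering works:
the chalk bed → the coal seam → the ash layer → the gravel bed → the shale bed → the basalt flow → the siltstone.

the chalk bed, the coal seam, the ash layer, the gravel bed, the shale bed, the basalt flow, the siltstone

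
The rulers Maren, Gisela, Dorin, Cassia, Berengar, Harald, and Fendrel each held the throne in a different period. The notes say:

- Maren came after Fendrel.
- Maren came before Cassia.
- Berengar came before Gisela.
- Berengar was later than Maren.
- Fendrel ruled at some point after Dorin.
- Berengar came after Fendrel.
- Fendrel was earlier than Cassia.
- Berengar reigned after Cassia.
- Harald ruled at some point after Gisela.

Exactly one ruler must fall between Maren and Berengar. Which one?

Tracing the constraints gives Maren → Cassia → Berengar, so Cassia sits after Maren and before Berengar.
No other ruler is forced both after Maren and before Berengar.

Cassia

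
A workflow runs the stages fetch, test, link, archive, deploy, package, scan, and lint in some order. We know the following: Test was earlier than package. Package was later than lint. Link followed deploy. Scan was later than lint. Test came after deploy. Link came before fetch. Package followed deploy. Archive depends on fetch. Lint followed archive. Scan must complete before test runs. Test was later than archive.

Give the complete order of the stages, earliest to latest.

deploy, link, fetch, archive, lint, scan, test, package

The constraints fix every adjacent pair, so only one ordering works:
deploy → link → fetch → archive → lint → scan → test → package.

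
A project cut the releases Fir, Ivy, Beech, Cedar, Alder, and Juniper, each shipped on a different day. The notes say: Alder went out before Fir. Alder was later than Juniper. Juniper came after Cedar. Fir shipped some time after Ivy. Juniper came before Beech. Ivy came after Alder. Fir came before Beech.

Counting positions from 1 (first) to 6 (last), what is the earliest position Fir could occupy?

5

Alder, Cedar, Ivy, and Juniper must all come before Fir — 4 forced predecessors.
Nothing else is forced ahead of Fir, so its earliest slot is position 4 + 1 = 5.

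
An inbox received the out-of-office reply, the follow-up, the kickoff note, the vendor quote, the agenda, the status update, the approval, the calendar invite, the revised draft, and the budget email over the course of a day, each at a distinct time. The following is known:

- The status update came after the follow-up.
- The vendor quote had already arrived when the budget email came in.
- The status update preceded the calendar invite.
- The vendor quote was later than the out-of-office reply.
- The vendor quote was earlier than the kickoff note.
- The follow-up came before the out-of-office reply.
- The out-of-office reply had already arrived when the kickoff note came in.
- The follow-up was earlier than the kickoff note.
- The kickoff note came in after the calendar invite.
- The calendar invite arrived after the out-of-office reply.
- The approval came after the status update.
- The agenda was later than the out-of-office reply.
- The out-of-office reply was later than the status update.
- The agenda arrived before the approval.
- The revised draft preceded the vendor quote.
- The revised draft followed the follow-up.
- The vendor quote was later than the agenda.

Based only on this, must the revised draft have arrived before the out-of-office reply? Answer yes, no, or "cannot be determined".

cannot be determined

No chain of stated constraints runs from the revised draft to the out-of-office reply, and none runs from the out-of-office reply to the revised draft either.
So the relative order of the revised draft and the out-of-office reply is not fixed by the given facts.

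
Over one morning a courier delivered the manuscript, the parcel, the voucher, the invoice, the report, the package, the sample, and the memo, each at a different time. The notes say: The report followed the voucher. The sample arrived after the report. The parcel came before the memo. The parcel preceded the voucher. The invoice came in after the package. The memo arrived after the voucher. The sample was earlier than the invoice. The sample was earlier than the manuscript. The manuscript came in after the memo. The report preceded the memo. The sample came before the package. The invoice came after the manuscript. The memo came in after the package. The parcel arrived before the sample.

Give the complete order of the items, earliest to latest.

The constraints fix every adjacent pair, so only one ordering works:
the parcel → the voucher → the report → the sample → the package → the memo → the manuscript → the invoice.

the parcel, the voucher, the report, the sample, the package, the memo, the manuscript, the invoice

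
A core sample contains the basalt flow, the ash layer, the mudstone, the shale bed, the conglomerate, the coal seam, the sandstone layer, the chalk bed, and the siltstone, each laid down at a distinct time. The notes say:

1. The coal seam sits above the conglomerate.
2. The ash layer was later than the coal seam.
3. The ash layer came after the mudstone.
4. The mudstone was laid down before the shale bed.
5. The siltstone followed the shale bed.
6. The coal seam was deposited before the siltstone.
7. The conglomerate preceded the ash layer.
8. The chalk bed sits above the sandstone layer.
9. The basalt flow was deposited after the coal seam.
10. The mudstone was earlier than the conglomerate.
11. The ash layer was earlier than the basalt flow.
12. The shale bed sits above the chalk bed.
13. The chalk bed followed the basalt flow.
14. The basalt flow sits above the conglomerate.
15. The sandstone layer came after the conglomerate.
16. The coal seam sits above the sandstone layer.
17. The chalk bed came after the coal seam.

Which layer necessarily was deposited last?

Every other layer has a chain of constraints placing it before the siltstone, so the siltstone is last.

the siltstone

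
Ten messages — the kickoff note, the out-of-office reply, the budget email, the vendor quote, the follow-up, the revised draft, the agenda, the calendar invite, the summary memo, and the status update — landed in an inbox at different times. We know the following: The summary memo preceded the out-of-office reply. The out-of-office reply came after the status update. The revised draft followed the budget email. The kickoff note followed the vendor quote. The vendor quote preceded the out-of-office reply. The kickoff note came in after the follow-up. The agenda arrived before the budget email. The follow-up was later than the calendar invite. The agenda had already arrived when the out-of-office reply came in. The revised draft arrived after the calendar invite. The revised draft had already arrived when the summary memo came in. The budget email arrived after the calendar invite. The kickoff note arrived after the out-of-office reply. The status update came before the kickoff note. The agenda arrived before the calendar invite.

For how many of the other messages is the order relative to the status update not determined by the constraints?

7

Forced after the status update: the kickoff note and the out-of-office reply.
That leaves the agenda, the budget email, the calendar invite, the follow-up, the revised draft, the summary memo, and the vendor quote with no forced order relative to the status update — 7.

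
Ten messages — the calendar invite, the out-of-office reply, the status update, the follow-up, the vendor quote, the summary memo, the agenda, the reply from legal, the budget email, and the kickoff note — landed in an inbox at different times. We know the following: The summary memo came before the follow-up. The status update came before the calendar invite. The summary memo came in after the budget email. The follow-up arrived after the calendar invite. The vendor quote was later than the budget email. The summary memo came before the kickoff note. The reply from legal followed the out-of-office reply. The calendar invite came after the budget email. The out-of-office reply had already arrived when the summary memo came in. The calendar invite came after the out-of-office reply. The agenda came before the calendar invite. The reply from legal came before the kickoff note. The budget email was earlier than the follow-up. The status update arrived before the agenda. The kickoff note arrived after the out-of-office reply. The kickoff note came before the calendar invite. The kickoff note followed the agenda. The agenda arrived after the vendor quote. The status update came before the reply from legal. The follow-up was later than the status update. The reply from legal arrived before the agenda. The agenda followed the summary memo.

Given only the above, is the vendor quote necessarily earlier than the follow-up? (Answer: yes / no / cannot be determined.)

Chain the constraints: the vendor quote → the agenda → the calendar invite → the follow-up. Each link is directly stated, so the vendor quote comes before the follow-up.

yes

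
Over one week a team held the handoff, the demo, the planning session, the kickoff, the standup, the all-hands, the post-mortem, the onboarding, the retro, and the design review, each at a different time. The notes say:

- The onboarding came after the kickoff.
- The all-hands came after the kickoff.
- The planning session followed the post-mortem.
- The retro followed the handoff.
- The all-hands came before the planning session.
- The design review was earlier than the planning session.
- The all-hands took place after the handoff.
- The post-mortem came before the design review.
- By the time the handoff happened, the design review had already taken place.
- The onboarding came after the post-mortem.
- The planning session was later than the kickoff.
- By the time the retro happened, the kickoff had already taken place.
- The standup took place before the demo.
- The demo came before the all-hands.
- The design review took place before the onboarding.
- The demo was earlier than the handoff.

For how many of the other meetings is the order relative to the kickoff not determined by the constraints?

5

Forced after the kickoff: the all-hands, the onboarding, the planning session, and the retro.
That leaves the demo, the design review, the handoff, the post-mortem, and the standup with no forced order relative to the kickoff — 5.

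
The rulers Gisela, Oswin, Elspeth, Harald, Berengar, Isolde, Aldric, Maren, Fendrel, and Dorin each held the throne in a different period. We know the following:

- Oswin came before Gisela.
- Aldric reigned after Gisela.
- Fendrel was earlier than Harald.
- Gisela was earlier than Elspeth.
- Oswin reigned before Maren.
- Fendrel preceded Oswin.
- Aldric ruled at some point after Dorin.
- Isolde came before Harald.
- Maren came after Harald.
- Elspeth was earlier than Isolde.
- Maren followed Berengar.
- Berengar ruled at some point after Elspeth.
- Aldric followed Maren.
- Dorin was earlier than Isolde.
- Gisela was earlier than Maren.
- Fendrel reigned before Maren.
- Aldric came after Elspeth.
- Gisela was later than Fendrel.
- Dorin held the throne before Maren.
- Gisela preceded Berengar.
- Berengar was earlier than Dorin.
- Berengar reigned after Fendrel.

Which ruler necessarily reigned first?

Fendrel

Fendrel has a chain of constraints placing them before every other ruler, so Fendrel must be first.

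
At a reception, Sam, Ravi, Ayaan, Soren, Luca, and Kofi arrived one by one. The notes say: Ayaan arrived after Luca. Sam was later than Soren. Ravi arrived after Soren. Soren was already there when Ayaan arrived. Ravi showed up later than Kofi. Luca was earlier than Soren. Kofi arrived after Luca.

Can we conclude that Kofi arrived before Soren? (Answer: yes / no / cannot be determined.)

cannot be determined

No chain of stated constraints runs from Kofi to Soren, and none runs from Soren to Kofi either.
So the relative order of Kofi and Soren is not fixed by the given facts.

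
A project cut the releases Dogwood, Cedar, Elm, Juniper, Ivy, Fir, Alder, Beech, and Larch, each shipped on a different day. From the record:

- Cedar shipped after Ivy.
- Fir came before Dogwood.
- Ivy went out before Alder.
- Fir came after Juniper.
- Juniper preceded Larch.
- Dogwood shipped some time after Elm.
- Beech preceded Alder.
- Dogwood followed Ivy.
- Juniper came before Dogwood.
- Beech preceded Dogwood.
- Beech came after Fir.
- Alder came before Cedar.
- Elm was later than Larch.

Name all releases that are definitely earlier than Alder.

Beech, Fir, Ivy, Juniper

Directly stated before Alder: Beech and Ivy.
Fir reaches Alder via Fir → Beech → Alder.
Juniper reaches Alder via Juniper → Fir → Beech → Alder.
No chain forces Larch (or any of the others) ahead of Alder.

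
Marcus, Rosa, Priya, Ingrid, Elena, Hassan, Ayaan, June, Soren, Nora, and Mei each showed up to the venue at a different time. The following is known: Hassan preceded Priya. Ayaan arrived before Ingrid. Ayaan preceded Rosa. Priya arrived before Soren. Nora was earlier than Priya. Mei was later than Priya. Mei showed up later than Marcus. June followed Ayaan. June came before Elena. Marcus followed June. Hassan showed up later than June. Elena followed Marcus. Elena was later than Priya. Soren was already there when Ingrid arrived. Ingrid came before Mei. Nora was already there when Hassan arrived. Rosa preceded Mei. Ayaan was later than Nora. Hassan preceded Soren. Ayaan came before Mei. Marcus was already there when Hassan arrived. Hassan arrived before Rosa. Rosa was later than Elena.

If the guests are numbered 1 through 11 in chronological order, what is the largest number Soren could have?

Soren must come before Ingrid and Mei — 2 guests forced after them.
Everything else can be placed before Soren in some valid order, so Soren can sit as late as position 11 − 2 = 9.

9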